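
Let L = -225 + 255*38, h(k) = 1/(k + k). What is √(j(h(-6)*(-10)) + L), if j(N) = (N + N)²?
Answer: √85210/3 ≈ 97.302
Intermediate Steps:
h(k) = 1/(2*k)
j(N) = 4*N² (j(N) = (2*N)² = 4*N²)
L = 9465 (L = -225 + 9690 = 9465)
√(j(h(-6)*(-10)) + L) = √(4*(((½)/(-6))*(-10))² + 9465) = √(4*(((½)*(-⅙))*(-10))² + 9465) = √(4*(-1/12*(-10))² + 9465) = √(4*(⅚)² + 9465) = √(4*(25/36) + 9465) = √(25/9 + 9465) = √(85210/9) = √85210/3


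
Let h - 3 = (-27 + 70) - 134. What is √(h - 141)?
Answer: I*√229 ≈ 15.133*I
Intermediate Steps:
h = -88 (h = 3 + ((-27 + 70) - 134) = 3 + (43 - 134) = 3 - 91 = -88)
√(h - 141) = √(-88 - 141) = √(-229) = I*√229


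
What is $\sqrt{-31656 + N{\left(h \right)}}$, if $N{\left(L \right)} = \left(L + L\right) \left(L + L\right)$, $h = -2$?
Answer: $2 i \sqrt{7910} \approx 177.88 i$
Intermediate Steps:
$N{\left(L \right)} = 4 L^{2}$ ($N{\left(L \right)} = 2 L 2 L = 4 L^{2}$)
$\sqrt{-31656 + N{\left(h \right)}} = \sqrt{-31656 + 4 \left(-2\right)^{2}} = \sqrt{-31656 + 4 \cdot 4} = \sqrt{-31656 + 16} = \sqrt{-31640} = 2 i \sqrt{7910}$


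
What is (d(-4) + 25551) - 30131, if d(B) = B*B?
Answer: -4564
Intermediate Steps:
d(B) = B²
(d(-4) + 25551) - 30131 = ((-4)² + 25551) - 30131 = (16 + 25551) - 30131 = 25567 - 30131 = -4564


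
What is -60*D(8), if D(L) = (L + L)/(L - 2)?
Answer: -160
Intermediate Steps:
D(L) = 2*L/(-2 + L) (D(L) = (2*L)/(-2 + L) = 2*L/(-2 + L))
-60*D(8) = -120*8/(-2 + 8) = -120*8/6 = -60*8/3 = -160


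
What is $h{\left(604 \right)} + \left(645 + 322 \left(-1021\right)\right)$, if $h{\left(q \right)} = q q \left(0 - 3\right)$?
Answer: $-1422565$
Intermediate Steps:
$h{\left(q \right)} = - 3 q^{2}$ ($h{\left(q \right)} = q q \left(-3\right) = q \left(- 3 q\right) = - 3 q^{2}$)
$h{\left(604 \right)} + \left(645 + 322 \left(-1021\right)\right) = - 3 \cdot 604^{2} + \left(645 + 322 \left(-1021\right)\right) = \left(-3\right) 364816 + \left(645 - 328762\right) = -1094448 - 328117 = -1422565$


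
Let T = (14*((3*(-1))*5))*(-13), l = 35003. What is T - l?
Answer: -32273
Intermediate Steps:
T = 2730 (T = (14*(-3*5))*(-13) = (14*(-15))*(-13) = -210*(-13) = 2730)
T - l = 2730 - 1*35003 = 2730 - 35003 = -32273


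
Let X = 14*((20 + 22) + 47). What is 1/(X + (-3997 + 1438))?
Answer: -1/1313 ≈ -0.00076161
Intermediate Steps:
X = 1246 (X = 14*(42 + 47) = 14*89 = 1246)
1/(X + (-3997 + 1438)) = 1/(1246 + (-3997 + 1438)) = 1/(1246 - 2559) = 1/(-1313) = -1/1313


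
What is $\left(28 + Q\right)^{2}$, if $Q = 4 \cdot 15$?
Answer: $7744$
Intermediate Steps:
$Q = 60$
$\left(28 + Q\right)^{2} = \left(28 + 60\right)^{2} = 88^{2} = 7744$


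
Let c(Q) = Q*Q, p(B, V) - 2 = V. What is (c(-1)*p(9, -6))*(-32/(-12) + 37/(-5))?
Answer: 284/15 ≈ 18.933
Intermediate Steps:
p(B, V) = 2 + V
c(Q) = Q²
(c(-1)*p(9, -6))*(-32/(-12) + 37/(-5)) = ((-1)²*(2 - 6))*(-32/(-12) + 37/(-5)) = (1*(-4))*(-32*(-1/12) + 37*(-⅕)) = -4*(8/3 - 37/5) = -4*(-71/15) = 284/15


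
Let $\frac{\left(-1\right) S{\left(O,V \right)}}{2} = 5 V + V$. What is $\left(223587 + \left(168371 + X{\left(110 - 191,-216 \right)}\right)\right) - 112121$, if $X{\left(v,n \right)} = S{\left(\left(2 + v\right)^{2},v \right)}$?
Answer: $280809$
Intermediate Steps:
$S{\left(O,V \right)} = - 12 V$ ($S{\left(O,V \right)} = - 2 \left(5 V + V\right) = - 2 \cdot 6 V = - 12 V$)
$X{\left(v,n \right)} = - 12 v$
$\left(223587 + \left(168371 + X{\left(110 - 191,-216 \right)}\right)\right) - 112121 = \left(223587 + \left(168371 - 12 \left(110 - 191\right)\right)\right) - 112121 = \left(223587 + \left(168371 - -972\right)\right) - 112121 = \left(223587 + \left(168371 + 972\right)\right) - 112121 = \left(223587 + 169343\right) - 112121 = 392930 - 112121 = 280809$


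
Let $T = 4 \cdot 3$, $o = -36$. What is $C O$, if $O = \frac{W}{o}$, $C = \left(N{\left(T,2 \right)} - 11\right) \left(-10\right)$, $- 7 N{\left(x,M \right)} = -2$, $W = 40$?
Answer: $- \frac{2500}{21} \approx -119.05$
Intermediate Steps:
$T = 12$
$N{\left(x,M \right)} = \frac{2}{7}$ ($N{\left(x,M \right)} = \left(- \frac{1}{7}\right) \left(-2\right) = \frac{2}{7}$)
$C = \frac{750}{7}$ ($C = \left(\frac{2}{7} - 11\right) \left(-10\right) = \left(- \frac{75}{7}\right) \left(-10\right) = \frac{750}{7} \approx 107.14$)
$O = - \frac{10}{9}$ ($O = \frac{40}{-36} = 40 \left(- \frac{1}{36}\right) = - \frac{10}{9} \approx -1.1111$)
$C O = \frac{750}{7} \left(- \frac{10}{9}\right) = - \frac{2500}{21}$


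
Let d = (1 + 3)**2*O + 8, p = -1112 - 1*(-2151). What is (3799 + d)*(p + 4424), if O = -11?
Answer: 19836153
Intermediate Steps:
p = 1039 (p = -1112 + 2151 = 1039)
d = -168 (d = (1 + 3)**2*(-11) + 8 = 4**2*(-11) + 8 = 16*(-11) + 8 = -176 + 8 = -168)
(3799 + d)*(p + 4424) = (3799 - 168)*(1039 + 4424) = 3631*5463 = 19836153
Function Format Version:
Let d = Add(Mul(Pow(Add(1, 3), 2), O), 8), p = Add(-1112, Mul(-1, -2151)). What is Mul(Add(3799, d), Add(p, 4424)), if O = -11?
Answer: 19836153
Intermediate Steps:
p = 1039 (p = Add(-1112, 2151) = 1039)
d = -168 (d = Add(Mul(Pow(Add(1, 3), 2), -11), 8) = Add(Mul(Pow(4, 2), -11), 8) = Add(Mul(16, -11), 8) = Add(-176, 8) = -168)
Mul(Add(3799, d), Add(p, 4424)) = Mul(Add(3799, -168), Add(1039, 4424)) = Mul(3631, 5463) = 19836153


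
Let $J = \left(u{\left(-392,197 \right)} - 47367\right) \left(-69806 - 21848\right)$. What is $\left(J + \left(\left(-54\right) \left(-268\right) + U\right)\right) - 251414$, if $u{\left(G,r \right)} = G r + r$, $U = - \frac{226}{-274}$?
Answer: $\frac{1561932990671}{137} \approx 1.1401 \cdot 10^{10}$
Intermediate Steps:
$U = \frac{113}{137}$ ($U = \left(-226\right) \left(- \frac{1}{274}\right) = \frac{113}{137} \approx 0.82482$)
$u{\left(G,r \right)} = r + G r$
$J = 11401207676$ ($J = \left(197 \left(1 - 392\right) - 47367\right) \left(-69806 - 21848\right) = \left(197 \left(-391\right) - 47367\right) \left(-91654\right) = \left(-77027 - 47367\right) \left(-91654\right) = \left(-124394\right) \left(-91654\right) = 11401207676$)
$\left(J + \left(\left(-54\right) \left(-268\right) + U\right)\right) - 251414 = \left(11401207676 + \left(\left(-54\right) \left(-268\right) + \frac{113}{137}\right)\right) - 251414 = \left(11401207676 + \left(14472 + \frac{113}{137}\right)\right) - 251414 = \left(11401207676 + \frac{1982777}{137}\right) - 251414 = \frac{1561967434389}{137} - 251414 = \frac{1561932990671}{137}$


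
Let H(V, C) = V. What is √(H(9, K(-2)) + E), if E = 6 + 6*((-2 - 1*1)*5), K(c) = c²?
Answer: 5*I*√3 ≈ 8.6602*I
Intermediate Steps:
E = -84 (E = 6 + 6*((-2 - 1)*5) = 6 + 6*(-3*5) = 6 + 6*(-15) = 6 - 90 = -84)
√(H(9, K(-2)) + E) = √(9 - 84) = √(-75) = 5*I*√3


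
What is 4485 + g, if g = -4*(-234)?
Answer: 5421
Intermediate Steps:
g = 936
4485 + g = 4485 + 936 = 5421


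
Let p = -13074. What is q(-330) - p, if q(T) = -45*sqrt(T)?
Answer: 13074 - 45*I*sqrt(330) ≈ 13074.0 - 817.47*I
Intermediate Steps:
q(-330) - p = -45*I*sqrt(330) - 1*(-13074) = -45*I*sqrt(330) + 13074 = 13074 - 45*I*sqrt(330)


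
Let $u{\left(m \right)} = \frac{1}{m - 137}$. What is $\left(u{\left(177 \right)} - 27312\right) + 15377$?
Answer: $- \frac{477399}{40} \approx -11935.0$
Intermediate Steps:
$u{\left(m \right)} = \frac{1}{-137 + m}$
$\left(u{\left(177 \right)} - 27312\right) + 15377 = \left(\frac{1}{-137 + 177} - 27312\right) + 15377 = \left(\frac{1}{40} - 27312\right) + 15377 = - \frac{1092479}{40} + 15377 = - \frac{477399}{40}$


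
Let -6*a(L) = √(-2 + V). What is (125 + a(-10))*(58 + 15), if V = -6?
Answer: 9125 - 73*I*√2/3 ≈ 9125.0 - 34.413*I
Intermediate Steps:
a(L) = -I*√2/3 (a(L) = -√(-2 - 6)/6 = -I*√2/3)
(125 + a(-10))*(58 + 15) = (125 - I*√2/3)*(58 + 15) = (125 - I*√2/3)*73 = 9125 - 73*I*√2/3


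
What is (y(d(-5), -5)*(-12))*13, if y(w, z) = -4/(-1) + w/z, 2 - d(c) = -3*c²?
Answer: 8892/5 ≈ 1778.4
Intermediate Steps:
d(c) = 2 + 3*c² (d(c) = 2 - (-3)*c² = 2 + 3*c²)
y(w, z) = 4 + w/z (y(w, z) = -4*(-1) + w/z = 4 + w/z)
(y(d(-5), -5)*(-12))*13 = ((4 + (2 + 3*(-5)²)/(-5))*(-12))*13 = ((4 + (2 + 3*25)*(-⅕))*(-12))*13 = ((4 + (2 + 75)*(-⅕))*(-12))*13 = ((4 + 77*(-⅕))*(-12))*13 = ((4 - 77/5)*(-12))*13 = -57/5*(-12)*13 = (684/5)*13 = 8892/5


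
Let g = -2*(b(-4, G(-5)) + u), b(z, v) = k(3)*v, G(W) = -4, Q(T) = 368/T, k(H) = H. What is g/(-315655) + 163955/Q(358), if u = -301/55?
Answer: 509510406489977/3194428600 ≈ 1.5950e+5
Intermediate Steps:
u = -301/55 (u = -301*1/55 = -301/55 ≈ -5.4727)
b(z, v) = 3*v
g = 1922/55 (g = -2*(3*(-4) - 301/55) = -2*(-12 - 301/55) = -2*(-961/55) = 1922/55 ≈ 34.945)
g/(-315655) + 163955/Q(358) = (1922/55)/(-315655) + 163955/((368/358)) = (1922/55)*(-1/315655) + 163955/((368*(1/358))) = -1922/17361025 + 163955/(184/179) = -1922/17361025 + 163955*(179/184) = -1922/17361025 + 29347945/184 = 509510406489977/3194428600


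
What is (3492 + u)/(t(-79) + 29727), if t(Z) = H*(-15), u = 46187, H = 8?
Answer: 49679/29607 ≈ 1.6779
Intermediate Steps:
t(Z) = -120 (t(Z) = 8*(-15) = -120)
(3492 + u)/(t(-79) + 29727) = (3492 + 46187)/(-120 + 29727) = 49679/29607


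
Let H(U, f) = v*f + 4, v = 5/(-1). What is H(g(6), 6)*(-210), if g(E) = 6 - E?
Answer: 5460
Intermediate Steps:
v = -5 (v = 5*(-1) = -5)
H(U, f) = 4 - 5*f (H(U, f) = -5*f + 4 = 4 - 5*f)
H(g(6), 6)*(-210) = (4 - 5*6)*(-210) = (4 - 30)*(-210) = -26*(-210) = 5460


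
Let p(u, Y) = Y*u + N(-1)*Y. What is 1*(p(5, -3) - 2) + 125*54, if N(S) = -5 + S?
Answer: 6751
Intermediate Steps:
p(u, Y) = -6*Y + Y*u (p(u, Y) = Y*u + (-5 - 1)*Y = Y*u - 6*Y = -6*Y + Y*u)
1*(p(5, -3) - 2) + 125*54 = 1*(-3*(-6 + 5) - 2) + 125*54 = 1*(-3*(-1) - 2) + 6750 = 1*(3 - 2) + 6750 = 1*1 + 6750 = 1 + 6750 = 6751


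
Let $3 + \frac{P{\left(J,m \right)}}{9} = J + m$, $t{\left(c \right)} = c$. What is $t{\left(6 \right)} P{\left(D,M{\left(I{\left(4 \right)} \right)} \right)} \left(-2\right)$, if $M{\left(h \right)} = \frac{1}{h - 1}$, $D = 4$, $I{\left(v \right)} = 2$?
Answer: $-216$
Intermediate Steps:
$M{\left(h \right)} = \frac{1}{-1 + h}$
$P{\left(J,m \right)} = -27 + 9 J + 9 m$ ($P{\left(J,m \right)} = -27 + 9 \left(J + m\right) = -27 + \left(9 J + 9 m\right) = -27 + 9 J + 9 m$)
$t{\left(6 \right)} P{\left(D,M{\left(I{\left(4 \right)} \right)} \right)} \left(-2\right) = 6 \left(-27 + 9 \cdot 4 + \frac{9}{-1 + 2}\right) \left(-2\right) = 6 \left(-27 + 36 + \frac{9}{1}\right) \left(-2\right) = 6 \left(-27 + 36 + 9 \cdot 1\right) \left(-2\right) = 6 \left(-27 + 36 + 9\right) \left(-2\right) = 6 \cdot 18 \left(-2\right) = 108 \left(-2\right) = -216$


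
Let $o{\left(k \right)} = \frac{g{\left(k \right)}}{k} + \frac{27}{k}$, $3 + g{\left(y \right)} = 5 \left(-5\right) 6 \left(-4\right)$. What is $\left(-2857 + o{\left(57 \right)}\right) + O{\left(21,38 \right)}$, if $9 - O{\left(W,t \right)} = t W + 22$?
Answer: $- \frac{69484}{19} \approx -3657.1$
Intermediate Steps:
$g{\left(y \right)} = 597$ ($g{\left(y \right)} = -3 + 5 \left(-5\right) 6 \left(-4\right) = -3 + \left(-25\right) 6 \left(-4\right) = -3 - -600 = -3 + 600 = 597$)
$O{\left(W,t \right)} = -13 - W t$ ($O{\left(W,t \right)} = 9 - \left(t W + 22\right) = 9 - \left(W t + 22\right) = 9 - \left(22 + W t\right) = -13 - W t$)
$o{\left(k \right)} = \frac{624}{k}$ ($o{\left(k \right)} = \frac{597}{k} + \frac{27}{k} = \frac{624}{k}$)
$\left(-2857 + o{\left(57 \right)}\right) + O{\left(21,38 \right)} = \left(-2857 + \frac{624}{57}\right) - \left(13 + 21 \cdot 38\right) = \left(-2857 + 624 \cdot \frac{1}{57}\right) - 811 = \left(-2857 + \frac{208}{19}\right) - 811 = - \frac{54075}{19} - 811 = - \frac{69484}{19}$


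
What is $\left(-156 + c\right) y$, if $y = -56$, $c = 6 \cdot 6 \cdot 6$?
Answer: $-3360$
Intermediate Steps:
$c = 216$ ($c = 36 \cdot 6 = 216$)
$\left(-156 + c\right) y = \left(-156 + 216\right) \left(-56\right) = 60 \left(-56\right) = -3360$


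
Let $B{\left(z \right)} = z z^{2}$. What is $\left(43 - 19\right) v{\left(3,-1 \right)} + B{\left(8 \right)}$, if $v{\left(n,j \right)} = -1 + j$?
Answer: $464$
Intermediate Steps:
$B{\left(z \right)} = z^{3}$
$\left(43 - 19\right) v{\left(3,-1 \right)} + B{\left(8 \right)} = \left(43 - 19\right) \left(-1 - 1\right) + 8^{3} = 24 \left(-2\right) + 512 = -48 + 512 = 464$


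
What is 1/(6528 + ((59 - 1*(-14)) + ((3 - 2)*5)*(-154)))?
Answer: 1/5831 ≈ 0.00017150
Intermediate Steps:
1/(6528 + ((59 - 1*(-14)) + ((3 - 2)*5)*(-154))) = 1/(6528 + ((59 + 14) + (1*5)*(-154))) = 1/(6528 + (73 + 5*(-154))) = 1/(6528 + (73 - 770)) = 1/(6528 - 697) = 1/5831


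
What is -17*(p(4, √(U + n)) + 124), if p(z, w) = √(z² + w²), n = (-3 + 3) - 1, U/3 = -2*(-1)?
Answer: -2108 - 17*√21 ≈ -2185.9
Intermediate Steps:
U = 6 (U = 3*(-2*(-1)) = 3*2 = 6)
n = -1 (n = 0 - 1 = -1)
p(z, w) = √(w² + z²)
-17*(p(4, √(U + n)) + 124) = -17*(√((√(6 - 1))² + 4²) + 124) = -17*(√((√5)² + 16) + 124) = -17*(√(5 + 16) + 124) = -17*(√21 + 124) = -17*(124 + √21) = -2108 - 17*√21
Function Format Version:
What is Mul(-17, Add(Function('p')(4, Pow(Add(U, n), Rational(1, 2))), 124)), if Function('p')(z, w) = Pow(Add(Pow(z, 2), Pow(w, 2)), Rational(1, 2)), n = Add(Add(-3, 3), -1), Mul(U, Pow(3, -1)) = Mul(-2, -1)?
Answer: Add(-2108, Mul(-17, Pow(21, Rational(1, 2)))) ≈ -2185.9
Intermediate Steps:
U = 6 (U = Mul(3, Mul(-2, -1)) = Mul(3, 2) = 6)
n = -1 (n = Add(0, -1) = -1)
Function('p')(z, w) = Pow(Add(Pow(w, 2), Pow(z, 2)), Rational(1, 2))
Mul(-17, Add(Function('p')(4, Pow(Add(U, n), Rational(1, 2))), 124)) = Mul(-17, Add(Pow(Add(Pow(Pow(Add(6, -1), Rational(1, 2)), 2), Pow(4, 2)), Rational(1, 2)), 124)) = Mul(-17, Add(Pow(Add(Pow(Pow(5, Rational(1, 2)), 2), 16), Rational(1, 2)), 124)) = Mul(-17, Add(Pow(Add(5, 16), Rational(1, 2)), 124)) = Mul(-17, Add(Pow(21, Rational(1, 2)), 124)) = Mul(-17, Add(124, Pow(21, Rational(1, 2)))) = Add(-2108, Mul(-17, Pow(21, Rational(1, 2))))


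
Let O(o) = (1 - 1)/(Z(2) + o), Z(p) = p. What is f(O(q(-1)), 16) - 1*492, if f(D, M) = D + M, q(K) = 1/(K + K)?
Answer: -476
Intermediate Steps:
q(K) = 1/(2*K)
O(o) = 0 (O(o) = (1 - 1)/(2 + o) = 0/(2 + o) = 0)
f(O(q(-1)), 16) - 1*492 = (0 + 16) - 1*492 = 16 - 492 = -476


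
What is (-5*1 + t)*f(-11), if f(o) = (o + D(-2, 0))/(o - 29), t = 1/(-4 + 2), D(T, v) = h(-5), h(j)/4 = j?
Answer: -341/80 ≈ -4.2625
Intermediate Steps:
h(j) = 4*j
D(T, v) = -20 (D(T, v) = 4*(-5) = -20)
t = -1/2 (t = 1/(-2) = -1/2 ≈ -0.50000)
f(o) = (-20 + o)/(-29 + o) (f(o) = (o - 20)/(o - 29) = (-20 + o)/(-29 + o))
(-5*1 + t)*f(-11) = (-5*1 - 1/2)*((-20 - 11)/(-29 - 11)) = (-5 - 1/2)*(-31/(-40)) = -(-11)*(-31)/80 = -11/2*31/40 = -341/80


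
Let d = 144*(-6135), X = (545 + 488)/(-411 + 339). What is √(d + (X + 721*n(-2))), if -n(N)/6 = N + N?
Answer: 5*I*√4989026/12 ≈ 930.67*I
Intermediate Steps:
n(N) = -12*N (n(N) = -6*(N + N) = -12*N)
X = -1033/72 (X = 1033/(-72) = 1033*(-1/72) = -1033/72 ≈ -14.347)
d = -883440
√(d + (X + 721*n(-2))) = √(-883440 + (-1033/72 + 721*(-12*(-2)))) = √(-883440 + (-1033/72 + 721*24)) = √(-883440 + (-1033/72 + 17304)) = √(-883440 + 1244855/72) = √(-62362825/72) = 5*I*√4989026/12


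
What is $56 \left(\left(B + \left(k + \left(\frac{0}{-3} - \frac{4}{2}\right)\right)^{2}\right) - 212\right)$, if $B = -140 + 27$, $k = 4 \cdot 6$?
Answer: $8904$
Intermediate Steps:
$k = 24$
$B = -113$
$56 \left(\left(B + \left(k + \left(\frac{0}{-3} - \frac{4}{2}\right)\right)^{2}\right) - 212\right) = 56 \left(\left(-113 + \left(24 + \left(\frac{0}{-3} - \frac{4}{2}\right)\right)^{2}\right) - 212\right) = 56 \left(\left(-113 + \left(24 + \left(0 \left(- \frac{1}{3}\right) - 2\right)\right)^{2}\right) - 212\right) = 56 \left(\left(-113 + \left(24 + \left(0 - 2\right)\right)^{2}\right) - 212\right) = 56 \left(\left(-113 + \left(24 - 2\right)^{2}\right) - 212\right) = 56 \left(\left(-113 + 22^{2}\right) - 212\right) = 56 \left(\left(-113 + 484\right) - 212\right) = 56 \left(371 - 212\right) = 56 \cdot 159 = 8904$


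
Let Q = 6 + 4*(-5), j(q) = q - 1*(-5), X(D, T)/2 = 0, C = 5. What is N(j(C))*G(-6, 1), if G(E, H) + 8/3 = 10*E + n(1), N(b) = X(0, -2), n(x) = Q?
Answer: 0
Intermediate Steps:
X(D, T) = 0 (X(D, T) = 2*0 = 0)
j(q) = 5 + q (j(q) = q + 5 = 5 + q)
Q = -14 (Q = 6 - 20 = -14)
n(x) = -14
N(b) = 0
G(E, H) = -50/3 + 10*E (G(E, H) = -8/3 + (10*E - 14) = -8/3 + (-14 + 10*E) = -50/3 + 10*E)
N(j(C))*G(-6, 1) = 0*(-50/3 + 10*(-6)) = 0*(-50/3 - 60) = 0*(-230/3) = 0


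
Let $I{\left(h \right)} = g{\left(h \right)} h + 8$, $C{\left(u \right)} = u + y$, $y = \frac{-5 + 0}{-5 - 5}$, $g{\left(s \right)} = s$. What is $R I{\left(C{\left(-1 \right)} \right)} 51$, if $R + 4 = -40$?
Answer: $-18513$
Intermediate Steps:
$R = -44$ ($R = -4 - 40 = -44$)
$y = \frac{1}{2}$ ($y = - \frac{5}{-10} = \left(-5\right) \left(- \frac{1}{10}\right) = \frac{1}{2} \approx 0.5$)
$C{\left(u \right)} = \frac{1}{2} + u$ ($C{\left(u \right)} = u + \frac{1}{2} = \frac{1}{2} + u$)
$I{\left(h \right)} = 8 + h^{2}$ ($I{\left(h \right)} = h h + 8 = h^{2} + 8 = 8 + h^{2}$)
$R I{\left(C{\left(-1 \right)} \right)} 51 = - 44 \left(8 + \left(\frac{1}{2} - 1\right)^{2}\right) 51 = - 44 \left(8 + \left(- \frac{1}{2}\right)^{2}\right) 51 = - 44 \left(8 + \frac{1}{4}\right) 51 = \left(-44\right) \frac{33}{4} \cdot 51 = \left(-363\right) 51 = -18513$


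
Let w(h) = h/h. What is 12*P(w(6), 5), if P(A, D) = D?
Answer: 60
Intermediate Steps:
w(h) = 1
12*P(w(6), 5) = 12*5 = 60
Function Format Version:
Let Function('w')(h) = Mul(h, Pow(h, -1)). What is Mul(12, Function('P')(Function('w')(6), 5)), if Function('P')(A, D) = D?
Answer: 60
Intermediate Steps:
Function('w')(h) = 1
Mul(12, Function('P')(Function('w')(6), 5)) = Mul(12, 5) = 60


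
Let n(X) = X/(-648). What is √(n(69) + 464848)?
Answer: √602442870/36 ≈ 681.80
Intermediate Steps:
n(X) = -X/648 (n(X) = X*(-1/648) = -X/648)
√(n(69) + 464848) = √(-1/648*69 + 464848) = √(-23/216 + 464848) = √(100407145/216) = √602442870/36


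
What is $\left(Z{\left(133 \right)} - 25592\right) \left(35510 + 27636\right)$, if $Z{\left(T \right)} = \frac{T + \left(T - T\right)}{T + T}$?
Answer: $-1616000859$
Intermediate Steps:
$Z{\left(T \right)} = \frac{1}{2}$ ($Z{\left(T \right)} = \frac{T + 0}{2 T} = T \frac{1}{2 T} = \frac{1}{2}$)
$\left(Z{\left(133 \right)} - 25592\right) \left(35510 + 27636\right) = \left(\frac{1}{2} - 25592\right) \left(35510 + 27636\right) = \left(- \frac{51183}{2}\right) 63146 = -1616000859$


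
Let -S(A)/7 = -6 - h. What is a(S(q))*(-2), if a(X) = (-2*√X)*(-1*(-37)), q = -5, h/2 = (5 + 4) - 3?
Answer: 444*√14 ≈ 1661.3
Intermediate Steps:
h = 12 (h = 2*((5 + 4) - 3) = 2*(9 - 3) = 2*6 = 12)
S(A) = 126 (S(A) = -7*(-6 - 1*12) = -7*(-6 - 12) = -7*(-18) = 126)
a(X) = -74*√X (a(X) = -2*√X*37 = -74*√X)
a(S(q))*(-2) = -222*√14*(-2) = 444*√14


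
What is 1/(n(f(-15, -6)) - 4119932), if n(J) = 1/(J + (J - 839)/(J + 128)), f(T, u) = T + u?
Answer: -3107/12800628831 ≈ -2.4272e-7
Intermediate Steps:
n(J) = 1/(J + (-839 + J)/(128 + J))
1/(n(f(-15, -6)) - 4119932) = 1/((128 + (-15 - 6))/(-839 + (-15 - 6)**2 + 129*(-15 - 6)) - 4119932) = 1/((128 - 21)/(-839 + (-21)**2 + 129*(-21)) - 4119932) = 1/(107/(-839 + 441 - 2709) - 4119932) = 1/(107/(-3107) - 4119932) = 1/(-1/3107*107 - 4119932) = 1/(-107/3107 - 4119932) = 1/(-12800628831/3107) = -3107/12800628831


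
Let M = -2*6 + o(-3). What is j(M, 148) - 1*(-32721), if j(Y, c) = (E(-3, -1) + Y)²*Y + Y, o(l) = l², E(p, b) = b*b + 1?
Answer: 32715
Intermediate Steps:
E(p, b) = 1 + b² (E(p, b) = b² + 1 = 1 + b²)
M = -3 (M = -2*6 + (-3)² = -12 + 9 = -3)
j(Y, c) = Y + Y*(2 + Y)² (j(Y, c) = ((1 + (-1)²) + Y)²*Y + Y = ((1 + 1) + Y)²*Y + Y = (2 + Y)²*Y + Y = Y*(2 + Y)² + Y = Y + Y*(2 + Y)²)
j(M, 148) - 1*(-32721) = -3*(1 + (2 - 3)²) - 1*(-32721) = -3*(1 + (-1)²) + 32721 = -3*(1 + 1) + 32721 = -3*2 + 32721 = -6 + 32721 = 32715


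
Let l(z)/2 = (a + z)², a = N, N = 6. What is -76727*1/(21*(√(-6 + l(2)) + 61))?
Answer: -10961/177 + 10961*√122/10797 ≈ -50.713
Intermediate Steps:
a = 6
l(z) = 2*(6 + z)²
-76727*1/(21*(√(-6 + l(2)) + 61)) = -76727*1/(21*(√(-6 + 2*(6 + 2)²) + 61)) = -76727*1/(21*(√(-6 + 2*8²) + 61)) = -76727*1/(21*(√(-6 + 2*64) + 61)) = -76727*1/(21*(√(-6 + 128) + 61)) = -76727*1/(21*(√122 + 61)) = -76727*1/(21*(61 + √122)) = -76727/(1281 + 21*√122)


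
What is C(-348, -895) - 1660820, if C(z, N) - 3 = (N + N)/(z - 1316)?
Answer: -1381798849/832 ≈ -1.6608e+6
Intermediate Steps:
C(z, N) = 3 + 2*N/(-1316 + z) (C(z, N) = 3 + (N + N)/(z - 1316) = 3 + (2*N)/(-1316 + z) = 3 + 2*N/(-1316 + z))
C(-348, -895) - 1660820 = (-3948 + 2*(-895) + 3*(-348))/(-1316 - 348) - 1660820 = (-3948 - 1790 - 1044)/(-1664) - 1660820 = -1/1664*(-6782) - 1660820 = 3391/832 - 1660820 = -1381798849/832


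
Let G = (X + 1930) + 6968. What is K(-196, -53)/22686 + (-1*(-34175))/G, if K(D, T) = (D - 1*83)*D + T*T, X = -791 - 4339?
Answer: 55107093/4748936 ≈ 11.604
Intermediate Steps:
X = -5130
G = 3768 (G = (-5130 + 1930) + 6968 = -3200 + 6968 = 3768)
K(D, T) = T² + D*(-83 + D) (K(D, T) = (D - 83)*D + T² = (-83 + D)*D + T² = D*(-83 + D) + T² = T² + D*(-83 + D))
K(-196, -53)/22686 + (-1*(-34175))/G = ((-196)² + (-53)² - 83*(-196))/22686 - 1*(-34175)/3768 = (38416 + 2809 + 16268)*(1/22686) + 34175*(1/3768) = 57493*(1/22686) + 34175/3768 = 57493/22686 + 34175/3768 = 55107093/4748936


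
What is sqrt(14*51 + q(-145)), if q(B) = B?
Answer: sqrt(569) ≈ 23.854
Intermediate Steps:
sqrt(14*51 + q(-145)) = sqrt(14*51 - 145) = sqrt(714 - 145) = sqrt(569)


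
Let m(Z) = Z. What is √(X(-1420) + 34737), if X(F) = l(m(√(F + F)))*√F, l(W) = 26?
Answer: √(34737 + 52*I*√355) ≈ 186.4 + 2.628*I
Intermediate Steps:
X(F) = 26*√F
√(X(-1420) + 34737) = √(26*√(-1420) + 34737) = √(26*(2*I*√355) + 34737) = √(52*I*√355 + 34737) = √(34737 + 52*I*√355)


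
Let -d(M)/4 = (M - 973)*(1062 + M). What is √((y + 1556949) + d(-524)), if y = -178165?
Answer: 2*√1150082 ≈ 2144.8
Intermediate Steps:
d(M) = -4*(-973 + M)*(1062 + M) (d(M) = -4*(M - 973)*(1062 + M) = -4*(-973 + M)*(1062 + M))
√((y + 1556949) + d(-524)) = √((-178165 + 1556949) + (4133304 - 356*(-524) - 4*(-524)²)) = √(1378784 + (4133304 + 186544 - 4*274576)) = √(1378784 + (4133304 + 186544 - 1098304)) = √(1378784 + 3221544) = √4600328 = 2*√1150082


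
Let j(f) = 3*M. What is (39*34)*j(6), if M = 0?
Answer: 0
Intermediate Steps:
j(f) = 0 (j(f) = 3*0 = 0)
(39*34)*j(6) = (39*34)*0 = 1326*0 = 0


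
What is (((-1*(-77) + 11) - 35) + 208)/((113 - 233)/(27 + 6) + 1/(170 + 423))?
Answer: -567501/7903 ≈ -71.808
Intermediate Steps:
(((-1*(-77) + 11) - 35) + 208)/((113 - 233)/(27 + 6) + 1/(170 + 423)) = (((77 + 11) - 35) + 208)/(-120/33 + 1/593) = ((88 - 35) + 208)/(-120*1/33 + 1/593) = (53 + 208)/(-40/11 + 1/593) = 261/(-23709/6523) = 261*(-6523/23709) = -567501/7903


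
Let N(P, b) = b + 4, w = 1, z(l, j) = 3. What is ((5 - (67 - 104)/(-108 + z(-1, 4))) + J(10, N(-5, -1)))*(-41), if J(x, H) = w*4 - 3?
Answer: -24313/105 ≈ -231.55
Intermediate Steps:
N(P, b) = 4 + b
J(x, H) = 1 (J(x, H) = 1*4 - 3 = 4 - 3 = 1)
((5 - (67 - 104)/(-108 + z(-1, 4))) + J(10, N(-5, -1)))*(-41) = ((5 - (67 - 104)/(-108 + 3)) + 1)*(-41) = ((5 - (-37)/(-105)) + 1)*(-41) = ((5 - (-37)*(-1)/105) + 1)*(-41) = ((5 - 1*37/105) + 1)*(-41) = ((5 - 37/105) + 1)*(-41) = (488/105 + 1)*(-41) = (593/105)*(-41) = -24313/105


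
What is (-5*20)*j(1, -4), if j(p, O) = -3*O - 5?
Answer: -700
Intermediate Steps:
j(p, O) = -5 - 3*O
(-5*20)*j(1, -4) = (-5*20)*(-5 - 3*(-4)) = -100*(-5 + 12) = -100*7 = -700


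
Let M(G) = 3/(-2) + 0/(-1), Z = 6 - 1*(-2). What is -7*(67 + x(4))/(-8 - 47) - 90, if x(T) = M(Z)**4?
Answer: -71129/880 ≈ -80.828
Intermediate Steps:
Z = 8 (Z = 6 + 2 = 8)
M(G) = -3/2 (M(G) = 3*(-1/2) + 0*(-1) = -3/2 + 0 = -3/2)
x(T) = 81/16 (x(T) = (-3/2)**4 = 81/16)
-7*(67 + x(4))/(-8 - 47) - 90 = -7*(67 + 81/16)/(-8 - 47) - 90 = -8071/(16*(-55)) - 90 = -8071*(-1)/(16*55) - 90 = -7*(-1153/880) - 90 = 8071/880 - 90 = -71129/880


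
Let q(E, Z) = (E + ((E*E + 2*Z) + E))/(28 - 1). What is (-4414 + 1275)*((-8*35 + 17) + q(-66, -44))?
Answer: 9307135/27 ≈ 3.4471e+5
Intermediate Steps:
q(E, Z) = E²/27 + 2*E/27 + 2*Z/27 (q(E, Z) = (E + ((E² + 2*Z) + E))/27 = (E + (E + E² + 2*Z))*(1/27) = (E² + 2*E + 2*Z)*(1/27) = E²/27 + 2*E/27 + 2*Z/27)
(-4414 + 1275)*((-8*35 + 17) + q(-66, -44)) = (-4414 + 1275)*((-8*35 + 17) + ((1/27)*(-66)² + (2/27)*(-66) + (2/27)*(-44))) = -3139*((-280 + 17) + ((1/27)*4356 - 44/9 - 88/27)) = -3139*(-263 + (484/3 - 44/9 - 88/27)) = -3139*(-263 + 4136/27) = -3139*(-2965/27) = 9307135/27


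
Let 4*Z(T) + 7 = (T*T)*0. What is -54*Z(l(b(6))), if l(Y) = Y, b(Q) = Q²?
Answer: 189/2 ≈ 94.500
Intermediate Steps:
Z(T) = -7/4 (Z(T) = -7/4 + ((T*T)*0)/4 = -7/4 + (T²*0)/4 = -7/4 + (¼)*0 = -7/4 + 0 = -7/4)
-54*Z(l(b(6))) = -54*(-7/4) = 189/2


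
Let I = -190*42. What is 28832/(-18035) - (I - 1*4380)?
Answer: 222883768/18035 ≈ 12358.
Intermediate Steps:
I = -7980
28832/(-18035) - (I - 1*4380) = 28832/(-18035) - (-7980 - 1*4380) = 28832*(-1/18035) - (-7980 - 4380) = -28832/18035 - 1*(-12360) = -28832/18035 + 12360 = 222883768/18035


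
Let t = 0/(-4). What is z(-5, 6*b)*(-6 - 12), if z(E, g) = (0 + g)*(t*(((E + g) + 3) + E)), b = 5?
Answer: 0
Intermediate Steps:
t = 0 (t = 0*(-¼) = 0)
z(E, g) = 0 (z(E, g) = (0 + g)*(0*(((E + g) + 3) + E)) = g*(0*((3 + E + g) + E)) = g*(0*(3 + g + 2*E)) = g*0 = 0)
z(-5, 6*b)*(-6 - 12) = 0*(-6 - 12) = 0*(-18) = 0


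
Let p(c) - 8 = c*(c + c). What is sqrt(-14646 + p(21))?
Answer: 2*I*sqrt(3439) ≈ 117.29*I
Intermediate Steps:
p(c) = 8 + 2*c**2 (p(c) = 8 + c*(c + c) = 8 + c*(2*c) = 8 + 2*c**2)
sqrt(-14646 + p(21)) = sqrt(-14646 + (8 + 2*21**2)) = sqrt(-14646 + (8 + 2*441)) = sqrt(-14646 + (8 + 882)) = sqrt(-14646 + 890) = sqrt(-13756) = 2*I*sqrt(3439)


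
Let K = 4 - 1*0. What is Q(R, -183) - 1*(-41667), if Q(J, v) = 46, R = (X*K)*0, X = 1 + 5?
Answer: 41713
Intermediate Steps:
K = 4 (K = 4 + 0 = 4)
X = 6
R = 0 (R = (6*4)*0 = 24*0 = 0)
Q(R, -183) - 1*(-41667) = 46 - 1*(-41667) = 46 + 41667 = 41713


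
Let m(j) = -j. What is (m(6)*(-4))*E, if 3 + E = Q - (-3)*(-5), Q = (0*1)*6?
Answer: -432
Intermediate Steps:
Q = 0 (Q = 0*6 = 0)
E = -18 (E = -3 + (0 - (-3)*(-5)) = -3 + (0 - 1*15) = -3 + (0 - 15) = -3 - 15 = -18)
(m(6)*(-4))*E = (-1*6*(-4))*(-18) = -6*(-4)*(-18) = 24*(-18) = -432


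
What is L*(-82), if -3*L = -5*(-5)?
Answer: 2050/3 ≈ 683.33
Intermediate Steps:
L = -25/3 (L = -(-5)*(-5)/3 = -⅓*25 = -25/3 ≈ -8.3333)
L*(-82) = -25/3*(-82) = 2050/3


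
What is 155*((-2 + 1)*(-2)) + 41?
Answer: 351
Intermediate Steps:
155*((-2 + 1)*(-2)) + 41 = 155*(-1*(-2)) + 41 = 155*2 + 41 = 310 + 41 = 351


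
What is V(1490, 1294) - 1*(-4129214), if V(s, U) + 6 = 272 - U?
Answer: 4128186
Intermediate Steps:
V(s, U) = 266 - U (V(s, U) = -6 + (272 - U) = 266 - U)
V(1490, 1294) - 1*(-4129214) = (266 - 1*1294) - 1*(-4129214) = (266 - 1294) + 4129214 = -1028 + 4129214 = 4128186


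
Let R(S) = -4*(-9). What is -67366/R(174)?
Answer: -33683/18 ≈ -1871.3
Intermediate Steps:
R(S) = 36
-67366/R(174) = -67366/36 = -67366*1/36 = -33683/18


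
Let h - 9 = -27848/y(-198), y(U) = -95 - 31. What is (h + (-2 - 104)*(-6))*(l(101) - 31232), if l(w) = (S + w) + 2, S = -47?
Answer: -188992376/7 ≈ -2.6999e+7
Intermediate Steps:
y(U) = -126
h = 14491/63 (h = 9 - 27848/(-126) = 9 - 27848*(-1/126) = 9 + 13924/63 = 14491/63 ≈ 230.02)
l(w) = -45 + w (l(w) = (-47 + w) + 2 = -45 + w)
(h + (-2 - 104)*(-6))*(l(101) - 31232) = (14491/63 + (-2 - 104)*(-6))*((-45 + 101) - 31232) = (14491/63 - 106*(-6))*(56 - 31232) = (14491/63 + 636)*(-31176) = (54559/63)*(-31176) = -188992376/7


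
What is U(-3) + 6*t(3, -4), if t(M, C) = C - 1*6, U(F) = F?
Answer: -63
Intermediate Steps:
t(M, C) = -6 + C (t(M, C) = C - 6 = -6 + C)
U(-3) + 6*t(3, -4) = -3 + 6*(-6 - 4) = -3 + 6*(-10) = -3 - 60 = -63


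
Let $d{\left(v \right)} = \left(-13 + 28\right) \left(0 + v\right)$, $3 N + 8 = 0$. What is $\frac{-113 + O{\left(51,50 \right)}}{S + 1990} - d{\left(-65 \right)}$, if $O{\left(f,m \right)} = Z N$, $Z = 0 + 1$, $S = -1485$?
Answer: $\frac{1476778}{1515} \approx 974.77$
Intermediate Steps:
$Z = 1$
$N = - \frac{8}{3}$ ($N = - \frac{8}{3} + \frac{1}{3} \cdot 0 = - \frac{8}{3} + 0 = - \frac{8}{3} \approx -2.6667$)
$d{\left(v \right)} = 15 v$
$O{\left(f,m \right)} = - \frac{8}{3}$ ($O{\left(f,m \right)} = 1 \left(- \frac{8}{3}\right) = - \frac{8}{3}$)
$\frac{-113 + O{\left(51,50 \right)}}{S + 1990} - d{\left(-65 \right)} = \frac{-113 - \frac{8}{3}}{-1485 + 1990} - 15 \left(-65\right) = - \frac{347}{3 \cdot 505} - -975 = \left(- \frac{347}{3}\right) \frac{1}{505} + 975 = - \frac{347}{1515} + 975 = \frac{1476778}{1515}$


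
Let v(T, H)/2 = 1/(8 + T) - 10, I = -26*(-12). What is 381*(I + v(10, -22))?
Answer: 333883/3 ≈ 1.1129e+5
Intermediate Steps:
I = 312
v(T, H) = -20 + 2/(8 + T) (v(T, H) = 2*(1/(8 + T) - 10) = 2*(-10 + 1/(8 + T)) = -20 + 2/(8 + T))
381*(I + v(10, -22)) = 381*(312 + 2*(-79 - 10*10)/(8 + 10)) = 381*(312 + 2*(-79 - 100)/18) = 381*(312 + 2*(1/18)*(-179)) = 381*(312 - 179/9) = 381*(2629/9) = 333883/3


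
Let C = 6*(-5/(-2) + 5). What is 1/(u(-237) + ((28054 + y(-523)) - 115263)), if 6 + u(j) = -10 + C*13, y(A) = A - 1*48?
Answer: -1/87211 ≈ -1.1466e-5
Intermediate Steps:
y(A) = -48 + A (y(A) = A - 48 = -48 + A)
C = 45 (C = 6*(-5*(-½) + 5) = 6*(5/2 + 5) = 6*(15/2) = 45)
u(j) = 569 (u(j) = -6 + (-10 + 45*13) = -6 + (-10 + 585) = -6 + 575 = 569)
1/(u(-237) + ((28054 + y(-523)) - 115263)) = 1/(569 + ((28054 + (-48 - 523)) - 115263)) = 1/(569 + ((28054 - 571) - 115263)) = 1/(569 + (27483 - 115263)) = 1/(569 - 87780) = 1/(-87211) = -1/87211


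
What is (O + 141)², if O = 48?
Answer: 35721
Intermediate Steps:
(O + 141)² = (48 + 141)² = 189² = 35721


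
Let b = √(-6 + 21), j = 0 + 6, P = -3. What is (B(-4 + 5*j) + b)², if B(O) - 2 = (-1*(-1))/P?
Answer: 160/9 + 10*√15/3 ≈ 30.688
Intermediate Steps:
j = 6
B(O) = 5/3 (B(O) = 2 - 1*(-1)/(-3) = 2 + 1*(-⅓) = 2 - ⅓ = 5/3)
b = √15 ≈ 3.8730
(B(-4 + 5*j) + b)² = (5/3 + √15)²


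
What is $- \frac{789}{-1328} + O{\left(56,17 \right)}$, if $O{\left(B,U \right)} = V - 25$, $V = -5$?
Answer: $- \frac{39051}{1328} \approx -29.406$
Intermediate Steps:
$O{\left(B,U \right)} = -30$ ($O{\left(B,U \right)} = -5 - 25 = -30$)
$- \frac{789}{-1328} + O{\left(56,17 \right)} = - \frac{789}{-1328} - 30 = \left(-789\right) \left(- \frac{1}{1328}\right) - 30 = \frac{789}{1328} - 30 = - \frac{39051}{1328}$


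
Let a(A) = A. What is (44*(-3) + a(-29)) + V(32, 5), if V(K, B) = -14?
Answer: -175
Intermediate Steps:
(44*(-3) + a(-29)) + V(32, 5) = (44*(-3) - 29) - 14 = (-132 - 29) - 14 = -161 - 14 = -175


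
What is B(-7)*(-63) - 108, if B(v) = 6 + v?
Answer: -45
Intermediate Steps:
B(-7)*(-63) - 108 = (6 - 7)*(-63) - 108 = -1*(-63) - 108 = 63 - 108 = -45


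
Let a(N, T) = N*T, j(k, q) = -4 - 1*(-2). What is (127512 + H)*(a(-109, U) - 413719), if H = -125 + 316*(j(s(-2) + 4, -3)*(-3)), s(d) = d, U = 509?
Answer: -60659583600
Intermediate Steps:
j(k, q) = -2 (j(k, q) = -4 + 2 = -2)
H = 1771 (H = -125 + 316*(-2*(-3)) = -125 + 316*6 = -125 + 1896 = 1771)
(127512 + H)*(a(-109, U) - 413719) = (127512 + 1771)*(-109*509 - 413719) = 129283*(-55481 - 413719) = 129283*(-469200) = -60659583600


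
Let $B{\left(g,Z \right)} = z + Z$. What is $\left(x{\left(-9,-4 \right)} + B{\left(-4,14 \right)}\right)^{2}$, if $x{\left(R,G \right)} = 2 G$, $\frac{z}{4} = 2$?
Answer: $196$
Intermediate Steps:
$z = 8$ ($z = 4 \cdot 2 = 8$)
$B{\left(g,Z \right)} = 8 + Z$
$\left(x{\left(-9,-4 \right)} + B{\left(-4,14 \right)}\right)^{2} = \left(2 \left(-4\right) + \left(8 + 14\right)\right)^{2} = \left(-8 + 22\right)^{2} = 14^{2} = 196$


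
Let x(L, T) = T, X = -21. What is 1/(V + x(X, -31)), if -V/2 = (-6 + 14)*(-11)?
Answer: 1/145 ≈ 0.0068966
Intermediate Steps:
V = 176 (V = -2*(-6 + 14)*(-11) = -16*(-11) = -2*(-88) = 176)
1/(V + x(X, -31)) = 1/(176 - 31) = 1/145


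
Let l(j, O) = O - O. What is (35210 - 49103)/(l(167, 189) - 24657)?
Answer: 4631/8219 ≈ 0.56345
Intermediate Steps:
l(j, O) = 0
(35210 - 49103)/(l(167, 189) - 24657) = (35210 - 49103)/(0 - 24657) = -13893/(-24657) = -13893*(-1/24657) = 4631/8219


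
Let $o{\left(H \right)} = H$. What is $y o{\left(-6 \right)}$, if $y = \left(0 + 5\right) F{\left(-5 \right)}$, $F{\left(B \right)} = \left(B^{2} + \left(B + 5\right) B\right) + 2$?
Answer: $-810$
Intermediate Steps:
$F{\left(B \right)} = 2 + B^{2} + B \left(5 + B\right)$ ($F{\left(B \right)} = \left(B^{2} + \left(5 + B\right) B\right) + 2 = \left(B^{2} + B \left(5 + B\right)\right) + 2 = 2 + B^{2} + B \left(5 + B\right)$)
$y = 135$ ($y = \left(0 + 5\right) \left(2 + 2 \left(-5\right)^{2} + 5 \left(-5\right)\right) = 5 \left(2 + 2 \cdot 25 - 25\right) = 5 \left(2 + 50 - 25\right) = 5 \cdot 27 = 135$)
$y o{\left(-6 \right)} = 135 \left(-6\right) = -810$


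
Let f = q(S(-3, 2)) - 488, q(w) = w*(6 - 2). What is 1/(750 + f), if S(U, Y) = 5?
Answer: 1/282 ≈ 0.0035461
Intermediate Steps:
q(w) = 4*w (q(w) = w*4 = 4*w)
f = -468 (f = 4*5 - 488 = 20 - 488 = -468)
1/(750 + f) = 1/(750 - 468) = 1/282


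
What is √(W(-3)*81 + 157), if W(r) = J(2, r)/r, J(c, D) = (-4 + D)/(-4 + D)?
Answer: √130 ≈ 11.402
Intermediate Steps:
J(c, D) = 1
W(r) = 1/r
√(W(-3)*81 + 157) = √(81/(-3) + 157) = √(-⅓*81 + 157) = √(-27 + 157) = √130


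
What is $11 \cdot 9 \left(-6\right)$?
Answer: $-594$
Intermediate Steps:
$11 \cdot 9 \left(-6\right) = 99 \left(-6\right) = -594$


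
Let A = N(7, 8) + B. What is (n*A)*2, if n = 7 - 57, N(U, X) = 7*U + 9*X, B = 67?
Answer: -18800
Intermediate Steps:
n = -50
A = 188 (A = (7*7 + 9*8) + 67 = (49 + 72) + 67 = 121 + 67 = 188)
(n*A)*2 = -50*188*2 = -9400*2 = -18800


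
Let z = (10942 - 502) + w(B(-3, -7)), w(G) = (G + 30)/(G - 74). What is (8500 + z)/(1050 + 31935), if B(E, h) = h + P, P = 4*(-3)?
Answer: 1761409/3067605 ≈ 0.57420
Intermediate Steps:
P = -12
B(E, h) = -12 + h (B(E, h) = h - 12 = -12 + h)
w(G) = (30 + G)/(-74 + G)
z = 970909/93 (z = (10942 - 502) + (30 + (-12 - 7))/(-74 + (-12 - 7)) = 10440 + (30 - 19)/(-74 - 19) = 10440 + 11/(-93) = 10440 - 1/93*11 = 10440 - 11/93 = 970909/93 ≈ 10440.)
(8500 + z)/(1050 + 31935) = (8500 + 970909/93)/(1050 + 31935) = (1761409/93)/32985 = (1761409/93)*(1/32985) = 1761409/3067605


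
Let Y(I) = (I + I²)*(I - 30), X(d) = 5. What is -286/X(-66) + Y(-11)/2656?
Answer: -391083/6640 ≈ -58.898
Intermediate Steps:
Y(I) = (-30 + I)*(I + I²) (Y(I) = (I + I²)*(-30 + I) = (-30 + I)*(I + I²))
-286/X(-66) + Y(-11)/2656 = -286/5 - 11*(-30 + (-11)² - 29*(-11))/2656 = -286*⅕ - 11*(-30 + 121 + 319)*(1/2656) = -286/5 - 11*410*(1/2656) = -286/5 - 4510*1/2656 = -286/5 - 2255/1328 = -391083/6640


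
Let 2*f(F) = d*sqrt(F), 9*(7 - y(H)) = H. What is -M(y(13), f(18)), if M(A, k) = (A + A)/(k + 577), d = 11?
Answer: -115400/5982921 + 1100*sqrt(2)/1994307 ≈ -0.018508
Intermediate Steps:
y(H) = 7 - H/9
f(F) = 11*sqrt(F)/2 (f(F) = (11*sqrt(F))/2 = 11*sqrt(F)/2)
M(A, k) = 2*A/(577 + k) (M(A, k) = (2*A)/(577 + k) = 2*A/(577 + k))
-M(y(13), f(18)) = -2*(7 - 1/9*13)/(577 + 11*sqrt(18)/2) = -2*(7 - 13/9)/(577 + 11*(3*sqrt(2))/2) = -2*50/(9*(577 + 33*sqrt(2)/2)) = -100/(9*(577 + 33*sqrt(2)/2))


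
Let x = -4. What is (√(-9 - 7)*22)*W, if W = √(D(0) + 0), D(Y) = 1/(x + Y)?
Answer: -44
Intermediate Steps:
D(Y) = 1/(-4 + Y)
W = I/2 (W = √(1/(-4 + 0) + 0) = √(1/(-4) + 0) = √(-¼ + 0) = √(-¼) = I/2 ≈ 0.5*I)
(√(-9 - 7)*22)*W = (√(-9 - 7)*22)*(I/2) = (√(-16)*22)*(I/2) = ((4*I)*22)*(I/2) = (88*I)*(I/2) = -44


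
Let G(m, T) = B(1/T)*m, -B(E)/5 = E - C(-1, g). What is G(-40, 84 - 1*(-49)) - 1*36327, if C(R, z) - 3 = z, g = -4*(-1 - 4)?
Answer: -5443091/133 ≈ -40926.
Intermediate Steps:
g = 20 (g = -4*(-5) = 20)
C(R, z) = 3 + z
B(E) = 115 - 5*E (B(E) = -5*(E - (3 + 20)) = -5*(E - 1*23) = -5*(E - 23) = -5*(-23 + E) = 115 - 5*E)
G(m, T) = m*(115 - 5/T) (G(m, T) = (115 - 5/T)*m = m*(115 - 5/T))
G(-40, 84 - 1*(-49)) - 1*36327 = (115*(-40) - 5*(-40)/(84 - 1*(-49))) - 1*36327 = (-4600 - 5*(-40)/(84 + 49)) - 36327 = (-4600 - 5*(-40)/133) - 36327 = (-4600 - 5*(-40)*1/133) - 36327 = (-4600 + 200/133) - 36327 = -611600/133 - 36327 = -5443091/133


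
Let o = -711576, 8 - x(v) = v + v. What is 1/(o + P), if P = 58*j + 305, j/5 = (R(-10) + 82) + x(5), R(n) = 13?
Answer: -1/684301 ≈ -1.4613e-6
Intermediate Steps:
x(v) = 8 - 2*v (x(v) = 8 - (v + v) = 8 - 2*v)
j = 465 (j = 5*((13 + 82) + (8 - 2*5)) = 5*(95 + (8 - 10)) = 5*(95 - 2) = 5*93 = 465)
P = 27275 (P = 58*465 + 305 = 26970 + 305 = 27275)
1/(o + P) = 1/(-711576 + 27275) = 1/(-684301) = -1/684301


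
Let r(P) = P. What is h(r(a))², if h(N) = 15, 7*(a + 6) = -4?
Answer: 225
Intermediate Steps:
a = -46/7 (a = -6 + (⅐)*(-4) = -6 - 4/7 = -46/7 ≈ -6.5714)
h(r(a))² = 15² = 225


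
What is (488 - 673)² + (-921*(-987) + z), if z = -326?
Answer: 942926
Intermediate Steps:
(488 - 673)² + (-921*(-987) + z) = (488 - 673)² + (-921*(-987) - 326) = (-185)² + (909027 - 326) = 34225 + 908701 = 942926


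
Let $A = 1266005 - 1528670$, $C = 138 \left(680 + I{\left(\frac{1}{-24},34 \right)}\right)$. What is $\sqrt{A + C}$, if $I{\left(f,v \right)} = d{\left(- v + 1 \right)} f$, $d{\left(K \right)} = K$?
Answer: $\frac{3 i \sqrt{74949}}{2} \approx 410.65 i$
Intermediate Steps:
$I{\left(f,v \right)} = f \left(1 - v\right)$ ($I{\left(f,v \right)} = \left(- v + 1\right) f = \left(1 - v\right) f = f \left(1 - v\right)$)
$C = \frac{376119}{4}$ ($C = 138 \left(680 + \frac{1 - 34}{-24}\right) = 138 \left(680 - \frac{1 - 34}{24}\right) = 138 \left(680 - - \frac{11}{8}\right) = 138 \left(680 + \frac{11}{8}\right) = 138 \cdot \frac{5451}{8} = \frac{376119}{4} \approx 94030.0$)
$A = -262665$ ($A = 1266005 - 1528670 = -262665$)
$\sqrt{A + C} = \sqrt{-262665 + \frac{376119}{4}} = \sqrt{- \frac{674541}{4}} = \frac{3 i \sqrt{74949}}{2}$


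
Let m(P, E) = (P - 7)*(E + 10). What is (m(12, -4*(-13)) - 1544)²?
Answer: 1522756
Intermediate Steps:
m(P, E) = (-7 + P)*(10 + E)
(m(12, -4*(-13)) - 1544)² = ((-70 - (-28)*(-13) + 10*12 - 4*(-13)*12) - 1544)² = ((-70 - 7*52 + 120 + 52*12) - 1544)² = ((-70 - 364 + 120 + 624) - 1544)² = (310 - 1544)² = (-1234)² = 1522756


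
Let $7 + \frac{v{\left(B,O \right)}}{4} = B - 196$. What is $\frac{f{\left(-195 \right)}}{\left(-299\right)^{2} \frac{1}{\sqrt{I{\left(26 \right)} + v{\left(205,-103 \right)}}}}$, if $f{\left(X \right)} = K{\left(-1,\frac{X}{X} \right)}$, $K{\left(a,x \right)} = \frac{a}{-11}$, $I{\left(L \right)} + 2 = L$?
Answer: $\frac{4 \sqrt{2}}{983411} \approx 5.7523 \cdot 10^{-6}$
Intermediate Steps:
$I{\left(L \right)} = -2 + L$
$v{\left(B,O \right)} = -812 + 4 B$ ($v{\left(B,O \right)} = -28 + 4 \left(B - 196\right) = -28 + 4 \left(-196 + B\right) = -28 + \left(-784 + 4 B\right) = -812 + 4 B$)
$K{\left(a,x \right)} = - \frac{a}{11}$ ($K{\left(a,x \right)} = a \left(- \frac{1}{11}\right) = - \frac{a}{11}$)
$f{\left(X \right)} = \frac{1}{11}$ ($f{\left(X \right)} = \left(- \frac{1}{11}\right) \left(-1\right) = \frac{1}{11}$)
$\frac{f{\left(-195 \right)}}{\left(-299\right)^{2} \frac{1}{\sqrt{I{\left(26 \right)} + v{\left(205,-103 \right)}}}} = \frac{1}{11 \frac{\left(-299\right)^{2}}{\sqrt{\left(-2 + 26\right) + \left(-812 + 4 \cdot 205\right)}}} = \frac{1}{11 \frac{89401}{\sqrt{24 + \left(-812 + 820\right)}}} = \frac{1}{11 \frac{89401}{\sqrt{24 + 8}}} = \frac{1}{11 \frac{89401}{\sqrt{32}}} = \frac{1}{11 \frac{89401}{4 \sqrt{2}}} = \frac{1}{11 \cdot 89401 \frac{\sqrt{2}}{8}} = \frac{1}{11 \frac{89401 \sqrt{2}}{8}} = \frac{\frac{4}{89401} \sqrt{2}}{11} = \frac{4 \sqrt{2}}{983411}$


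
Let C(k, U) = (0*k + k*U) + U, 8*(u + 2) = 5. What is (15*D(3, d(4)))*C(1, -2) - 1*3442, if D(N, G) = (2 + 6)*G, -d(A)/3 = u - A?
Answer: -11182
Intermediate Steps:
u = -11/8 (u = -2 + (⅛)*5 = -2 + 5/8 = -11/8 ≈ -1.3750)
d(A) = 33/8 + 3*A (d(A) = -3*(-11/8 - A) = 33/8 + 3*A)
D(N, G) = 8*G
C(k, U) = U + U*k (C(k, U) = (0 + U*k) + U = U*k + U = U + U*k)
(15*D(3, d(4)))*C(1, -2) - 1*3442 = (15*(8*(33/8 + 3*4)))*(-2*(1 + 1)) - 1*3442 = (15*(8*(33/8 + 12)))*(-2*2) - 3442 = (15*(8*(129/8)))*(-4) - 3442 = (15*129)*(-4) - 3442 = 1935*(-4) - 3442 = -7740 - 3442 = -11182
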